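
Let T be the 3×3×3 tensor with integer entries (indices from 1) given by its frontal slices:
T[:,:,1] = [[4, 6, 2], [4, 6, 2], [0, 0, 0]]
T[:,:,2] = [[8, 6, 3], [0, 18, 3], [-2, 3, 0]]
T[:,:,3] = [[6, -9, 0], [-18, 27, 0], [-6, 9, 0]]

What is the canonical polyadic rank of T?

2

Lower bound: the mode-2 unfolding of T (rows indexed by j, columns by (i,k) = (1,1), (1,2), (1,3), (2,1), (2,2), (2,3), (3,1), (3,2), (3,3)) is [[4, 8, 6, 4, 0, -18, 0, -2, -6], [6, 6, -9, 6, 18, 27, 0, 3, 9], [2, 3, 0, 2, 3, 0, 0, 0, 0]].
There the 2×2 minor on rows j ∈ {1, 2}, columns (i,k) ∈ {(1,1), (1,2)} is det [[4, 8], [6, 6]] = -24 ≠ 0, so this unfolding has rank ≥ 2; CP rank is at least every unfolding rank, so rank(T) ≥ 2. (Unfolding ranks only ever bound the CP rank from below — rank(T) can be strictly larger than all of them — so the matching upper bound has to come from an explicit 2-term decomposition.)
Upper bound — finding two terms. Write S_k = T[:,:,k] for the frontal slices: S₁ = [[4, 6, 2], [4, 6, 2], [0, 0, 0]], S₂ = [[8, 6, 3], [0, 18, 3], [-2, 3, 0]], S₃ = [[6, -9, 0], [-18, 27, 0], [-6, 9, 0]].
If T = a₁ ⊗ b₁ ⊗ c₁ + a₂ ⊗ b₂ ⊗ c₂ then each S_k = c₁[k]·a₁b₁ᵀ + c₂[k]·a₂b₂ᵀ. S₁ and S₂ are linearly independent, so a₁b₁ᵀ and a₂b₂ᵀ must span the same plane of matrices: they are the rank-1 matrices of the form x·S₁ + y·S₂.
The 2×2 minor of x·S₁ + y·S₂ on rows {1,2}, columns {1,2} is 96·xy + 144·y² = 48·(2·x + 3·y)(y), vanishing at (x:y) = (3:-2) and (1:0).
M₁ = 3·S₁ − 2·S₂ = [[-4, 6, 0], [12, -18, 0], [4, -6, 0]] = (-2)·(1, -3, -1)(2, -3, 0)ᵀ and M₂ = S₁ = [[4, 6, 2], [4, 6, 2], [0, 0, 0]] = 2·(1, 1, 0)(2, 3, 1)ᵀ, so take a₁ = (1, -3, -1), b₁ = (2, -3, 0), a₂ = (1, 1, 0), b₂ = (2, 3, 1).
Each slice is an integer combination of E₁ = a₁b₁ᵀ and E₂ = a₂b₂ᵀ: S₁ = 2·E₂, S₂ = E₁ + 3·E₂, S₃ = 3·E₁; reading off coefficients, c₁ = (0, 1, 3) and c₂ = (2, 3, 0).
Hence T = (1, -3, -1) ⊗ (2, -3, 0) ⊗ (0, 1, 3) + (1, 1, 0) ⊗ (2, 3, 1) ⊗ (2, 3, 0), so rank(T) ≤ 2.
These bounds meet, so rank(T) = 2.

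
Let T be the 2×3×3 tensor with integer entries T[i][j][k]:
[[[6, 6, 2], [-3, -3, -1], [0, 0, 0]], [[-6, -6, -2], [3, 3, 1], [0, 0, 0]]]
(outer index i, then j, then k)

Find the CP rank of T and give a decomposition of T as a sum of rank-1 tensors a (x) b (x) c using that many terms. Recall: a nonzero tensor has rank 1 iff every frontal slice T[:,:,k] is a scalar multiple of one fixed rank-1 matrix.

rank(T) = 1

Lower bound: T ≠ 0 (e.g. T[0,0,0] = 6), so rank(T) ≥ 1.
Upper bound: if T = a (x) b (x) c then every fibre of T is a multiple of the corresponding factor, so read the factors off the fibres through the nonzero entry T[0,0,0] = 6.
The mode-1 fibre T[:,0,0] = [6, -6] gives a = (1, -1) (primitive direction); the mode-2 fibre T[0,:,0] = [6, -3, 0] gives b = (2, -1, 0); then c[k] = T[0,0,k] / (a[0]·b[0]) = [6, 6, 2] / 2 = (3, 3, 1).
Expanding (1, -1) (x) (2, -1, 0) (x) (3, 3, 1) reproduces all 18 entries of T, so T = (1, -1) (x) (2, -1, 0) (x) (3, 3, 1) and rank(T) ≤ 1.
These bounds meet, so rank(T) = 1.
Check entry T[0,1,2] = -1: (1)·(-1)·(1) = -1.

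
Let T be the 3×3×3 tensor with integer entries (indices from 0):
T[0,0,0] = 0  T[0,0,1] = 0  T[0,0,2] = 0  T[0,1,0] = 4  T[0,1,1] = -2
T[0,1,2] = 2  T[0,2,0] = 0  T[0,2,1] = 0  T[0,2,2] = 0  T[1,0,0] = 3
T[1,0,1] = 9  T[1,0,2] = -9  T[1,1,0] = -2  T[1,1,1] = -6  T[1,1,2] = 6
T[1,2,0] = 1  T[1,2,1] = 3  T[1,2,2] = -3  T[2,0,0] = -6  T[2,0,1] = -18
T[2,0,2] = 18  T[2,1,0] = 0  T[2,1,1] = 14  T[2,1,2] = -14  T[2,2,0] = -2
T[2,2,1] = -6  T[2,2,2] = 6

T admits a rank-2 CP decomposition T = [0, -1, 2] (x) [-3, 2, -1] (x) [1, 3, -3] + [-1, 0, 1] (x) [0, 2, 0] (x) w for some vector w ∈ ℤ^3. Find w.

w = [-2, 1, -1]

Subtract the known terms from T to get the rank-1 residual R = [-1, 0, 1] (x) [0, 2, 0] (x) w, so R[i,j,k] = a[i]·b[j]·w[k]. Pick indices with nonzero a[0]·b[1] = (-1)·(2) = -2. Only the fibre through (0,1,·) is needed: R[0,1,:] = T[0,1,:] − Σₗ aₗ[0]bₗ[1]cₗ = [4, -2, 2] − (0)·(2)·[1, 3, -3] = [4, -2, 2]. Then w[k] = R[0,1,k] / -2 for each k, giving w = [4, -2, 2] / -2 = [-2, 1, -1].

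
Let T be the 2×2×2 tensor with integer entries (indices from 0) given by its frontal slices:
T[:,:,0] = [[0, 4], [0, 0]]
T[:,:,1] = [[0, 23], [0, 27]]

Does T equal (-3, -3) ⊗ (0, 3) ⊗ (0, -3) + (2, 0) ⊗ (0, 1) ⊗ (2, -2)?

Reconstruct entrywise from the claimed factors. For example, T[1,0,0] = 0 and Σₗ aₗ[1]bₗ[0]cₗ[0] = (-3)·(0)·(0) + (0)·(0)·(2) = 0; checking all 8 entries, every one matches. The claim holds.

Yes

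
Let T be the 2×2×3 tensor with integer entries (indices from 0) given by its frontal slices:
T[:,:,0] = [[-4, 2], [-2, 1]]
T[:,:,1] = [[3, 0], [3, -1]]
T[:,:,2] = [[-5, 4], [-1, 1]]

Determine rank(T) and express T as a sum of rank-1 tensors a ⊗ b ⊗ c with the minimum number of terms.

Lower bound: the mode-3 unfolding of T (rows indexed by k, columns by (i,j) = (0,0), (0,1), (1,0), (1,1)) is [[-4, 2, -2, 1], [3, 0, 3, -1], [-5, 4, -1, 1]].
There the 2×2 minor on rows k ∈ {0, 1}, columns (i,j) ∈ {(0,0), (0,1)} is det [[-4, 2], [3, 0]] = -6 ≠ 0, so this unfolding has rank ≥ 2; CP rank is at least every unfolding rank, so rank(T) ≥ 2. (Flattening ranks never certify an upper bound on CP rank; for that we must actually write T with 2 rank-1 terms.)
Upper bound — finding two terms. Write S_k = T[:,:,k] for the frontal slices: S₀ = [[-4, 2], [-2, 1]], S₁ = [[3, 0], [3, -1]], S₂ = [[-5, 4], [-1, 1]].
If T = a₁ ⊗ b₁ ⊗ c₁ + a₂ ⊗ b₂ ⊗ c₂ then each S_k = c₁[k]·a₁b₁ᵀ + c₂[k]·a₂b₂ᵀ. S₀ and S₁ are linearly independent, so a₁b₁ᵀ and a₂b₂ᵀ must span the same plane of matrices: they are the rank-1 matrices of the form x·S₀ + y·S₁.
det(x·S₀ + y·S₁) is xy − 3·y² = (x − 3·y)(y), vanishing at (x:y) = (3:1) and (1:0).
M₁ = 3·S₀ + S₁ = [[-9, 6], [-3, 2]] = −(3, 1)(3, -2)ᵀ and M₂ = S₀ = [[-4, 2], [-2, 1]] = −(2, 1)(2, -1)ᵀ, so take a₁ = (3, 1), b₁ = (3, -2), a₂ = (2, 1), b₂ = (2, -1).
Each slice is an integer combination of E₁ = a₁b₁ᵀ and E₂ = a₂b₂ᵀ: S₀ = −E₂, S₁ = −E₁ + 3·E₂, S₂ = −E₁ + E₂; reading off coefficients, c₁ = (0, -1, -1) and c₂ = (-1, 3, 1).
Hence T = (3, 1) ⊗ (3, -2) ⊗ (0, -1, -1) + (2, 1) ⊗ (2, -1) ⊗ (-1, 3, 1), so rank(T) ≤ 2.
These bounds meet, so rank(T) = 2.
Check entry T[0,0,0] = -4: (3)·(3)·(0) + (2)·(2)·(-1) = -4.

rank(T) = 2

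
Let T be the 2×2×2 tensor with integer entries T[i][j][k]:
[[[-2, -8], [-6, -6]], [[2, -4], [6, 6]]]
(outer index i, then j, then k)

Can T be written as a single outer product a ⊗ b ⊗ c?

The mode-2 unfolding of T (rows indexed by j, columns by (i,k) = (0,0), (0,1), (1,0), (1,1)) is [[-2, -8, 2, -4], [-6, -6, 6, 6]].
There the 2×2 minor on rows j ∈ {0, 1}, columns (i,k) ∈ {(0,0), (0,1)} is det [[-2, -8], [-6, -6]] = -36 ≠ 0, so this unfolding has rank ≥ 2; CP rank is at least every unfolding rank, so rank(T) ≥ 2.
In particular rank(T) ≥ 2 > 1, so T is not rank-1.

No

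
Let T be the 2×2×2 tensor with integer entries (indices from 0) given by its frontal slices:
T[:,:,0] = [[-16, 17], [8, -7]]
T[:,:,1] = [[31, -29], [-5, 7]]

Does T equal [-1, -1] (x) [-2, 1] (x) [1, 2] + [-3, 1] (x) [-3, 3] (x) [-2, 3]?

Yes

Reconstruct entrywise from the claimed factors. For example, T[0,1,0] = 17 and Σₗ aₗ[0]bₗ[1]cₗ[0] = (-1)·(1)·(1) + (-3)·(3)·(-2) = 17; checking all 8 entries, every one matches. The claim holds.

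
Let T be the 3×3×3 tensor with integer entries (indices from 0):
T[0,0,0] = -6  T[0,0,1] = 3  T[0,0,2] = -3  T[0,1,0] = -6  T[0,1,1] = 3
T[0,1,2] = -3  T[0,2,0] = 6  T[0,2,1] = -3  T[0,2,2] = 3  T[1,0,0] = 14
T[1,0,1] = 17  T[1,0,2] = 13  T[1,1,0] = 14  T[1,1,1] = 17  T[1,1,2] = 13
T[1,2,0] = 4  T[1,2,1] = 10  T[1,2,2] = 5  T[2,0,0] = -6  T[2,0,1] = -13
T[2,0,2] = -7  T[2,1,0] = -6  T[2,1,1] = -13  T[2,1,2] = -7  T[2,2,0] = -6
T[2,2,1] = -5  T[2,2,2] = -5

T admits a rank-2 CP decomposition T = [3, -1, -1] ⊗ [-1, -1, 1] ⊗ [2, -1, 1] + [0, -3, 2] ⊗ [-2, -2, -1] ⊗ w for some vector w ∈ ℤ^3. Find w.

w = [2, 3, 2]

Subtract the known terms from T to get the rank-1 residual R = [0, -3, 2] ⊗ [-2, -2, -1] ⊗ w, so R[i,j,k] = a[i]·b[j]·w[k]. Pick indices with nonzero a[1]·b[0] = (-3)·(-2) = 6. Only the fibre through (1,0,·) is needed: R[1,0,:] = T[1,0,:] − Σₗ aₗ[1]bₗ[0]cₗ = [14, 17, 13] − (-1)·(-1)·[2, -1, 1] = [12, 18, 12]. Then w[k] = R[1,0,k] / 6 for each k, giving w = [12, 18, 12] / 6 = [2, 3, 2].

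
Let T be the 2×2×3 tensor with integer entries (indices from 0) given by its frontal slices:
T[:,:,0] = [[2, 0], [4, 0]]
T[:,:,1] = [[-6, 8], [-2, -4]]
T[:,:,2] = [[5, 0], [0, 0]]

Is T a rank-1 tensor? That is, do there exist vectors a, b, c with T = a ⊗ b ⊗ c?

No

The mode-3 unfolding of T (rows indexed by k, columns by (i,j) = (0,0), (0,1), (1,0), (1,1)) is [[2, 0, 4, 0], [-6, 8, -2, -4], [5, 0, 0, 0]].
There the 3×3 minor on rows k ∈ {0, 1, 2}, columns (i,j) ∈ {(0,0), (0,1), (1,0)} is det [[2, 0, 4], [-6, 8, -2], [5, 0, 0]] = -160 ≠ 0, so this unfolding has rank ≥ 3; CP rank is at least every unfolding rank, so rank(T) ≥ 3.
In particular rank(T) ≥ 3 > 1, so T is not rank-1.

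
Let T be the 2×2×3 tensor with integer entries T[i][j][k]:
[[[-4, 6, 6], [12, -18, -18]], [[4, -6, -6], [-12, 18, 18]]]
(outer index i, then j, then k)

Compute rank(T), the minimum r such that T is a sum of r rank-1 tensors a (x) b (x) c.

1

Lower bound: T ≠ 0 (e.g. T[0,0,0] = -4), so rank(T) ≥ 1.
Upper bound: the mode-1 fibre T[:,0,0] = [-4, 4] gives a = [1, -1] (primitive direction); the mode-2 fibre T[0,:,0] = [-4, 12] gives b = [1, -3]; then c[k] = T[0,0,k] / (a[0]·b[0]) = [-4, 6, 6] / 1 = [-4, 6, 6].
Expanding [1, -1] (x) [1, -3] (x) [-4, 6, 6] reproduces all 12 entries of T, so T = [1, -1] (x) [1, -3] (x) [-4, 6, 6] and rank(T) ≤ 1.
These bounds meet, so rank(T) = 1.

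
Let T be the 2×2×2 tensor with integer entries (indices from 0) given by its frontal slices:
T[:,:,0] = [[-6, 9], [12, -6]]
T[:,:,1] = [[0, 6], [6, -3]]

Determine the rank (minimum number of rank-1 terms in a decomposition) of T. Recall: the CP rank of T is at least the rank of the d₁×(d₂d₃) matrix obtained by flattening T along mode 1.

Lower bound: the mode-2 unfolding of T (rows indexed by j, columns by (i,k) = (0,0), (0,1), (1,0), (1,1)) is [[-6, 0, 12, 6], [9, 6, -6, -3]].
There the 2×2 minor on rows j ∈ {0, 1}, columns (i,k) ∈ {(0,0), (0,1)} is det [[-6, 0], [9, 6]] = -36 ≠ 0, so this unfolding has rank ≥ 2; CP rank is at least every unfolding rank, so rank(T) ≥ 2. (Unfolding ranks only ever bound the CP rank from below — rank(T) can be strictly larger than all of them — so the matching upper bound has to come from an explicit 2-term decomposition.)
Upper bound — finding two terms. Write S_k = T[:,:,k] for the frontal slices: S₀ = [[-6, 9], [12, -6]], S₁ = [[0, 6], [6, -3]].
If T = a₁ ⊗ b₁ ⊗ c₁ + a₂ ⊗ b₂ ⊗ c₂ then each S_k = c₁[k]·a₁b₁ᵀ + c₂[k]·a₂b₂ᵀ. S₀ and S₁ are linearly independent, so a₁b₁ᵀ and a₂b₂ᵀ must span the same plane of matrices: they are the rank-1 matrices of the form x·S₀ + y·S₁.
det(x·S₀ + y·S₁) is −72·x² − 108·xy − 36·y² = (-36)·(x + y)(2·x + y), vanishing at (x:y) = (1:-1) and (1:-2).
M₁ = S₀ − S₁ = [[-6, 3], [6, -3]] = (-3)·[1, -1][2, -1]ᵀ and M₂ = S₀ − 2·S₁ = [[-6, -3], [0, 0]] = (-3)·[1, 0][2, 1]ᵀ, so take a₁ = [1, -1], b₁ = [2, -1], a₂ = [1, 0], b₂ = [2, 1].
Each slice is an integer combination of E₁ = a₁b₁ᵀ and E₂ = a₂b₂ᵀ: S₀ = −6·E₁ + 3·E₂, S₁ = −3·E₁ + 3·E₂; reading off coefficients, c₁ = [-6, -3] and c₂ = [3, 3].
Hence T = [1, -1] ⊗ [2, -1] ⊗ [-6, -3] + [1, 0] ⊗ [2, 1] ⊗ [3, 3], so rank(T) ≤ 2.
These bounds meet, so rank(T) = 2.

2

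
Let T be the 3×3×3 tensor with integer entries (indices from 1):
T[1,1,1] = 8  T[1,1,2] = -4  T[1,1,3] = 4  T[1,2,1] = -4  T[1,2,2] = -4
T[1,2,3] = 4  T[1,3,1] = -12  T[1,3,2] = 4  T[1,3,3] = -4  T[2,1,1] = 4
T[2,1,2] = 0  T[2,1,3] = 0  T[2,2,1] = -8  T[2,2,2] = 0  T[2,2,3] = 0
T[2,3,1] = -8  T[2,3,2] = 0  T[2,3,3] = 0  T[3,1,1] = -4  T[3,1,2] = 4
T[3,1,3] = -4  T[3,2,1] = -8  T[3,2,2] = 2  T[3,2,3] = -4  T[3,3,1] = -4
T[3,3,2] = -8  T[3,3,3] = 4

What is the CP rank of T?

Lower bound: the mode-3 unfolding of T (rows indexed by k, columns by (i,j) = (1,1), (1,2), (1,3), (2,1), (2,2), (2,3), (3,1), (3,2), (3,3)) is [[8, -4, -12, 4, -8, -8, -4, -8, -4], [-4, -4, 4, 0, 0, 0, 4, 2, -8], [4, 4, -4, 0, 0, 0, -4, -4, 4]].
There the 3×3 minor on rows k ∈ {1, 2, 3}, columns (i,j) ∈ {(1,1), (1,2), (3,2)} is det [[8, -4, -8], [-4, -4, 2], [4, 4, -4]] = 96 ≠ 0, so this unfolding has rank ≥ 3; CP rank is at least every unfolding rank, so rank(T) ≥ 3. (Unfolding ranks only ever bound the CP rank from below — rank(T) can be strictly larger than all of them — so the matching upper bound has to come from an explicit 3-term decomposition.)
Upper bound: T is a sum of 3 rank-1 terms, T = [0, 0, 1] ⊗ [0, 1, 2] ⊗ [-4, -2, 0] + [1, 0, -1] ⊗ [1, 1, -1] ⊗ [4, -4, 4] + [1, 1, 0] ⊗ [1, -2, -2] ⊗ [4, 0, 0] (one valid choice — decompositions are not unique — normalised so each a, b is primitive with positive first nonzero entry; check it by expanding all entries), so rank(T) ≤ 3.
These bounds meet, so rank(T) = 3.

3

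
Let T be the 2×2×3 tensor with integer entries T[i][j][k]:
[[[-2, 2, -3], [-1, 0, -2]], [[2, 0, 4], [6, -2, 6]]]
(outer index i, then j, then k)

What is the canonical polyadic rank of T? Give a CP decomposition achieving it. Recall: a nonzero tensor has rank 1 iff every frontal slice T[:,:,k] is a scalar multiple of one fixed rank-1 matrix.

Lower bound: the mode-3 unfolding of T (rows indexed by k, columns by (i,j) = (0,0), (0,1), (1,0), (1,1)) is [[-2, -1, 2, 6], [2, 0, 0, -2], [-3, -2, 4, 6]].
There the 3×3 minor on rows k ∈ {0, 1, 2}, columns (i,j) ∈ {(0,0), (0,1), (1,1)} is det [[-2, -1, 6], [2, 0, -2], [-3, -2, 6]] = -10 ≠ 0, so this unfolding has rank ≥ 3; CP rank is at least every unfolding rank, so rank(T) ≥ 3. (This is only a lower bound: in general the CP rank may exceed every unfolding rank, so we still need to exhibit 3 rank-1 terms summing to T.)
Upper bound: T is a sum of 3 rank-1 terms, T = (0, 1) ⊗ (0, 1) ⊗ (4, -2, 2) + (1, -2) ⊗ (1, 1) ⊗ (-1, 0, -2) + (1, 0) ⊗ (1, 0) ⊗ (-1, 2, -1) (one valid choice — decompositions are not unique — normalised so each a, b is primitive with positive first nonzero entry; check it by expanding all entries), so rank(T) ≤ 3.
These bounds meet, so rank(T) = 3.

rank(T) = 3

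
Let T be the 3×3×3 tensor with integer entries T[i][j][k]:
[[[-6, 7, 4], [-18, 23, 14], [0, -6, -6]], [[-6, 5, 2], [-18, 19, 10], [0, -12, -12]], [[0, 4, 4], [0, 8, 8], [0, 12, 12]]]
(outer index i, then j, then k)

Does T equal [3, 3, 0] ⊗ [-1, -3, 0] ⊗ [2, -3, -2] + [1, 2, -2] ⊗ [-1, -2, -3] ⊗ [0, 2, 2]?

Reconstruct entrywise from the claimed factors. For example, T[2,2,0] = 0 and Σₗ aₗ[2]bₗ[2]cₗ[0] = (0)·(0)·(2) + (-2)·(-3)·(0) = 0; checking all 27 entries, every one matches. The claim holds.

Yes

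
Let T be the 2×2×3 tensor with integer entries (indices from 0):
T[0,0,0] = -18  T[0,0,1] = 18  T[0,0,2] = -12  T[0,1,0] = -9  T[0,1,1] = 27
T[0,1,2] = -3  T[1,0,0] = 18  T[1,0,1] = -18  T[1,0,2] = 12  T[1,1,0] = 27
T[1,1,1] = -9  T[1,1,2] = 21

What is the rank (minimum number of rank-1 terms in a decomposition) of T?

Lower bound: in the mode-1 unfolding of T (rows indexed by i, columns by (j,k)) the 2×2 minor on rows i ∈ {0, 1}, columns (j,k) ∈ {(0,0), (1,0)} is det [[-18, -9], [18, 27]] = -324 ≠ 0, so that unfolding has rank ≥ 2 and hence rank(T) ≥ 2 (CP rank is at least every unfolding rank, though it can be larger).
Upper bound: with S_k = T[:,:,k], the two rank-1 terms a₁b₁ᵀ, a₂b₂ᵀ are the rank-1 members of the pencil x·S₀ + y·S₁.
det(x·S₀ + y·S₁) is −324·x² + 324·y² = (-324)·(x − y)(x + y), vanishing at (x:y) = (1:1) and (1:-1).
M₁ = S₀ + S₁ = [[0, 18], [0, 18]] = 18·[1, 1][0, 1]ᵀ and M₂ = S₀ − S₁ = [[-36, -36], [36, 36]] = (-36)·[1, -1][1, 1]ᵀ, so take a₁ = [1, 1], b₁ = [0, 1], a₂ = [1, -1], b₂ = [1, 1].
Each slice is an integer combination of E₁ = a₁b₁ᵀ and E₂ = a₂b₂ᵀ: S₀ = 9·E₁ − 18·E₂, S₁ = 9·E₁ + 18·E₂, S₂ = 9·E₁ − 12·E₂; reading off coefficients, c₁ = [9, 9, 9] and c₂ = [-18, 18, -12].
Hence T = [1, 1] ⊗ [0, 1] ⊗ [9, 9, 9] + [1, -1] ⊗ [1, 1] ⊗ [-18, 18, -12], so rank(T) ≤ 2.
These bounds meet, so rank(T) = 2.

2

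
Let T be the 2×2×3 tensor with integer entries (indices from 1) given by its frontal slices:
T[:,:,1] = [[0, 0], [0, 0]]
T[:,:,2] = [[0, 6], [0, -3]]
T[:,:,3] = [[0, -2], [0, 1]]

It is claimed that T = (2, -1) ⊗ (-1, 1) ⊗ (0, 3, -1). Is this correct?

Reconstruct entry (1,1,2) from the claimed factors: Σₗ aₗ[1]bₗ[1]cₗ[2] = (2)·(-1)·(3) = -6, but T[1,1,2] = 0. The claim is false.

No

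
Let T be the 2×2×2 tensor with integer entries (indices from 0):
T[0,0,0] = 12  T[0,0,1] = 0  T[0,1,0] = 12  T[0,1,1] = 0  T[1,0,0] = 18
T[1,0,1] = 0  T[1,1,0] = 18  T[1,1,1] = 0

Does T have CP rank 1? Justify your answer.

If T = a ⊗ b ⊗ c then every fibre of T is a multiple of the corresponding factor, so read the factors off the fibres through the nonzero entry T[0,0,0] = 12.
The mode-1 fibre T[:,0,0] = [12, 18] gives a = [2, 3] (primitive direction); the mode-2 fibre T[0,:,0] = [12, 12] gives b = [1, 1]; then c[k] = T[0,0,k] / (a[0]·b[0]) = [12, 0] / 2 = [6, 0].
Expanding [2, 3] ⊗ [1, 1] ⊗ [6, 0] reproduces all 8 entries of T, so T = [2, 3] ⊗ [1, 1] ⊗ [6, 0] and rank(T) ≤ 1.
Equivalently every frontal slice T[:,:,k] is c[k] times the rank-1 matrix [2, 3] ⊗ [1, 1]. So T has rank 1 (it is nonzero).

Yes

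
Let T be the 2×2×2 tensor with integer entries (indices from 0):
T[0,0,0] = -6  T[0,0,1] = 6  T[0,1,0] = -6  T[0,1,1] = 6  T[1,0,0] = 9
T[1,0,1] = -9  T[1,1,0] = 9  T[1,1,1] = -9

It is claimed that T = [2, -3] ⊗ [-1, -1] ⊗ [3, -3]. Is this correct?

Reconstruct entrywise from the claimed factors. For example, T[1,0,1] = -9 and Σₗ aₗ[1]bₗ[0]cₗ[1] = (-3)·(-1)·(-3) = -9; checking all 8 entries, every one matches. The claim holds.

Yes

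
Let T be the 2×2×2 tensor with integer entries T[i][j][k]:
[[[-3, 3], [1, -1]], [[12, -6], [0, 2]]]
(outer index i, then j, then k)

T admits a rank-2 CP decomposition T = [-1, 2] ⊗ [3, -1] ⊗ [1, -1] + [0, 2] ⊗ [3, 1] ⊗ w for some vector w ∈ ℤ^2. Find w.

w = [1, 0]

Subtract the known terms from T to get the rank-1 residual R = [0, 2] ⊗ [3, 1] ⊗ w, so R[i,j,k] = a[i]·b[j]·w[k]. Pick indices with nonzero a[1]·b[0] = (2)·(3) = 6. Only the fibre through (1,0,·) is needed: R[1,0,:] = T[1,0,:] − Σₗ aₗ[1]bₗ[0]cₗ = [12, -6] − (2)·(3)·[1, -1] = [6, 0]. Then w[k] = R[1,0,k] / 6 for each k, giving w = [6, 0] / 6 = [1, 0].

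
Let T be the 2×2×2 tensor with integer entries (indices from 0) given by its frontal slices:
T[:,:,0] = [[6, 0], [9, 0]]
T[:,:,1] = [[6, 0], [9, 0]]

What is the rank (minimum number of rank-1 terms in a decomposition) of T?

Lower bound: T ≠ 0 (e.g. T[0,0,0] = 6), so rank(T) ≥ 1.
Upper bound: if T = a (x) b (x) c then every fibre of T is a multiple of the corresponding factor, so read the factors off the fibres through the nonzero entry T[0,0,0] = 6.
The mode-1 fibre T[:,0,0] = [6, 9] gives a = [2, 3] (primitive direction); the mode-2 fibre T[0,:,0] = [6, 0] gives b = [1, 0]; then c[k] = T[0,0,k] / (a[0]·b[0]) = [6, 6] / 2 = [3, 3].
Expanding [2, 3] (x) [1, 0] (x) [3, 3] reproduces all 8 entries of T, so T = [2, 3] (x) [1, 0] (x) [3, 3] and rank(T) ≤ 1.
These bounds meet, so rank(T) = 1.

1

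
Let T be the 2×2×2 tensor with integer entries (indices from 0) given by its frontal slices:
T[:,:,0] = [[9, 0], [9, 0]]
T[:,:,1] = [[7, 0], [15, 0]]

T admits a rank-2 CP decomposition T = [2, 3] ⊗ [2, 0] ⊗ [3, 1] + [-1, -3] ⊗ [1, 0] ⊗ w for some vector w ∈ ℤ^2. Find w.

w = [3, -3]

Subtract the known terms from T to get the rank-1 residual R = [-1, -3] ⊗ [1, 0] ⊗ w, so R[i,j,k] = a[i]·b[j]·w[k]. Pick indices with nonzero a[0]·b[0] = (-1)·(1) = -1. Only the fibre through (0,0,·) is needed: R[0,0,:] = T[0,0,:] − Σₗ aₗ[0]bₗ[0]cₗ = [9, 7] − (2)·(2)·[3, 1] = [-3, 3]. Then w[k] = R[0,0,k] / -1 for each k, giving w = [-3, 3] / -1 = [3, -3].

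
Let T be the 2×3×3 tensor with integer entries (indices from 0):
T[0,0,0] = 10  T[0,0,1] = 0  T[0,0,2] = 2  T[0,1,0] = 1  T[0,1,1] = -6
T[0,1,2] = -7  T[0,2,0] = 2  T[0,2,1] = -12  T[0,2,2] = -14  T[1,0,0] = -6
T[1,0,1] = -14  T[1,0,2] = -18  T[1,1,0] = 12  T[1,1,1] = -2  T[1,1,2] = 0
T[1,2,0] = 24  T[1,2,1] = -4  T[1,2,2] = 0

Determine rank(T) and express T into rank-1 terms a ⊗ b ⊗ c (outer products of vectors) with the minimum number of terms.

rank(T) = 2

Lower bound: the mode-3 unfolding of T (rows indexed by k, columns by (i,j) = (0,0), (0,1), (0,2), (1,0), (1,1), (1,2)) is [[10, 1, 2, -6, 12, 24], [0, -6, -12, -14, -2, -4], [2, -7, -14, -18, 0, 0]].
There the 2×2 minor on rows k ∈ {0, 1}, columns (i,j) ∈ {(0,0), (0,1)} is det [[10, 1], [0, -6]] = -60 ≠ 0, so this unfolding has rank ≥ 2; CP rank is at least every unfolding rank, so rank(T) ≥ 2. (This is only a lower bound: in general the CP rank may exceed every unfolding rank, so we still need to exhibit 2 rank-1 terms summing to T.)
Upper bound — finding two terms. Write S_k = T[:,:,k] for the frontal slices: S₀ = [[10, 1, 2], [-6, 12, 24]], S₁ = [[0, -6, -12], [-14, -2, -4]], S₂ = [[2, -7, -14], [-18, 0, 0]].
If T = a₁ ⊗ b₁ ⊗ c₁ + a₂ ⊗ b₂ ⊗ c₂ then each S_k = c₁[k]·a₁b₁ᵀ + c₂[k]·a₂b₂ᵀ. S₀ and S₁ are linearly independent, so a₁b₁ᵀ and a₂b₂ᵀ must span the same plane of matrices: they are the rank-1 matrices of the form x·S₀ + y·S₁.
The 2×2 minor of x·S₀ + y·S₁ on rows {0,1}, columns {0,1} is 126·x² − 42·xy − 84·y² = 42·(3·x + 2·y)(x − y), vanishing at (x:y) = (2:-3) and (1:1).
M₁ = 2·S₀ − 3·S₁ = [[20, 20, 40], [30, 30, 60]] = 10·[2, 3][1, 1, 2]ᵀ and M₂ = S₀ + S₁ = [[10, -5, -10], [-20, 10, 20]] = 5·[1, -2][2, -1, -2]ᵀ, so take a₁ = [2, 3], b₁ = [1, 1, 2], a₂ = [1, -2], b₂ = [2, -1, -2].
Each slice is an integer combination of E₁ = a₁b₁ᵀ and E₂ = a₂b₂ᵀ: S₀ = 2·E₁ + 3·E₂, S₁ = −2·E₁ + 2·E₂, S₂ = −2·E₁ + 3·E₂; reading off coefficients, c₁ = [2, -2, -2] and c₂ = [3, 2, 3].
Hence T = [2, 3] ⊗ [1, 1, 2] ⊗ [2, -2, -2] + [1, -2] ⊗ [2, -1, -2] ⊗ [3, 2, 3], so rank(T) ≤ 2.
These bounds meet, so rank(T) = 2.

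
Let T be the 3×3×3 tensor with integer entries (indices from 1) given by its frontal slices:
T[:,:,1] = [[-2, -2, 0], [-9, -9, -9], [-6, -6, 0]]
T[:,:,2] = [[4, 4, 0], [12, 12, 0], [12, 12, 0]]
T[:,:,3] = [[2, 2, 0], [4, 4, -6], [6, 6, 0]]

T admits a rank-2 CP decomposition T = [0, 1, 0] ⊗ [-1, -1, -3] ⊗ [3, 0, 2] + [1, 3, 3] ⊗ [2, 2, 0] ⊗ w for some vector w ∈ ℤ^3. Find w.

Subtract the known terms from T to get the rank-1 residual R = [1, 3, 3] ⊗ [2, 2, 0] ⊗ w, so R[i,j,k] = a[i]·b[j]·w[k]. Pick indices with nonzero a[1]·b[1] = (1)·(2) = 2. Only the fibre through (1,1,·) is needed: R[1,1,:] = T[1,1,:] − Σₗ aₗ[1]bₗ[1]cₗ = [-2, 4, 2] − (0)·(-1)·[3, 0, 2] = [-2, 4, 2]. Then w[k] = R[1,1,k] / 2 for each k, giving w = [-2, 4, 2] / 2 = [-1, 2, 1].

w = [-1, 2, 1]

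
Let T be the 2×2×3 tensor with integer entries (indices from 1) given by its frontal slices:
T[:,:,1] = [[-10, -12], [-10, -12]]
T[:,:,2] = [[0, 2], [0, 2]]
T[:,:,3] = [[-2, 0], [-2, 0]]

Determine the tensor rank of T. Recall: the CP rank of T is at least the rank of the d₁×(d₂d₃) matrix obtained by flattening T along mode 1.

2

Lower bound: the mode-3 unfolding of T (rows indexed by k, columns by (i,j) = (1,1), (1,2), (2,1), (2,2)) is [[-10, -12, -10, -12], [0, 2, 0, 2], [-2, 0, -2, 0]].
There the 2×2 minor on rows k ∈ {1, 2}, columns (i,j) ∈ {(1,1), (1,2)} is det [[-10, -12], [0, 2]] = -20 ≠ 0, so this unfolding has rank ≥ 2; CP rank is at least every unfolding rank, so rank(T) ≥ 2. (Flattening ranks never certify an upper bound on CP rank; for that we must actually write T with 2 rank-1 terms.)
Upper bound — finding two terms. Every mode-1 slice of T is a multiple of one matrix: T[i,:,:] = a[i]·M with a = [1, 1] and M = [[-10, 0, -2], [-12, 2, 0]] (rows indexed by j, columns by k). So it suffices to write M as a sum of two rank-1 matrices.
Splitting M by its rows (j = 1, 2), M = [1, 0][-10, 0, -2]ᵀ + [0, 1][-12, 2, 0]ᵀ.
Hence T = [1, 1] ⊗ [1, 0] ⊗ [-10, 0, -2] + [1, 1] ⊗ [0, 1] ⊗ [-12, 2, 0], so rank(T) ≤ 2.
These bounds meet, so rank(T) = 2.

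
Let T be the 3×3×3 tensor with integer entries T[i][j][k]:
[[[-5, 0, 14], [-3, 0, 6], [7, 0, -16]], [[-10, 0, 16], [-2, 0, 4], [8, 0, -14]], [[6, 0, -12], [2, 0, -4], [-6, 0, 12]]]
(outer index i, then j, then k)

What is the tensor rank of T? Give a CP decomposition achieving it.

rank(T) = 2

Lower bound: the mode-3 unfolding of T (rows indexed by k, columns by (i,j) = (0,0), (0,1), (0,2), (1,0), (1,1), (1,2), (2,0), (2,1), (2,2)) is [[-5, -3, 7, -10, -2, 8, 6, 2, -6], [0, 0, 0, 0, 0, 0, 0, 0, 0], [14, 6, -16, 16, 4, -14, -12, -4, 12]].
There the 2×2 minor on rows k ∈ {0, 2}, columns (i,j) ∈ {(0,0), (0,1)} is det [[-5, -3], [14, 6]] = 12 ≠ 0, so this unfolding has rank ≥ 2; CP rank is at least every unfolding rank, so rank(T) ≥ 2. (Flattening ranks never certify an upper bound on CP rank; for that we must actually write T with 2 rank-1 terms.)
Upper bound — finding two terms. Write S_k = T[:,:,k] for the frontal slices: S₀ = [[-5, -3, 7], [-10, -2, 8], [6, 2, -6]], S₁ = [[0, 0, 0], [0, 0, 0], [0, 0, 0]], S₂ = [[14, 6, -16], [16, 4, -14], [-12, -4, 12]].
If T = a₁ ⊗ b₁ ⊗ c₁ + a₂ ⊗ b₂ ⊗ c₂ then each S_k = c₁[k]·a₁b₁ᵀ + c₂[k]·a₂b₂ᵀ. S₀ and S₂ are linearly independent, so a₁b₁ᵀ and a₂b₂ᵀ must span the same plane of matrices: they are the rank-1 matrices of the form x·S₀ + y·S₂.
The 2×2 minor of x·S₀ + y·S₂ on rows {0,1}, columns {0,1} is −20·x² + 60·xy − 40·y² = (-20)·(x − 2·y)(x − y), vanishing at (x:y) = (2:1) and (1:1).
M₁ = 2·S₀ + S₂ = [[4, 0, -2], [-4, 0, 2], [0, 0, 0]] = 2·[1, -1, 0][2, 0, -1]ᵀ and M₂ = S₀ + S₂ = [[9, 3, -9], [6, 2, -6], [-6, -2, 6]] = [3, 2, -2][3, 1, -3]ᵀ, so take a₁ = [1, -1, 0], b₁ = [2, 0, -1], a₂ = [3, 2, -2], b₂ = [3, 1, -3].
Each slice is an integer combination of E₁ = a₁b₁ᵀ and E₂ = a₂b₂ᵀ: S₀ = 2·E₁ − E₂, S₁ = 0, S₂ = −2·E₁ + 2·E₂; reading off coefficients, c₁ = [2, 0, -2] and c₂ = [-1, 0, 2].
Hence T = [1, -1, 0] ⊗ [2, 0, -1] ⊗ [2, 0, -2] + [3, 2, -2] ⊗ [3, 1, -3] ⊗ [-1, 0, 2], so rank(T) ≤ 2.
These bounds meet, so rank(T) = 2.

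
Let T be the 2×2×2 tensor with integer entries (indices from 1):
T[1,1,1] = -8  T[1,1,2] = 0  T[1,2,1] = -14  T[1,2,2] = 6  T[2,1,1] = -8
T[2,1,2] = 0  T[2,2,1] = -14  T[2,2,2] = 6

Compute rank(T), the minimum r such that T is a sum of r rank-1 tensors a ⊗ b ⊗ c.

2

Lower bound: the mode-3 unfolding of T (rows indexed by k, columns by (i,j) = (1,1), (1,2), (2,1), (2,2)) is [[-8, -14, -8, -14], [0, 6, 0, 6]].
There the 2×2 minor on rows k ∈ {1, 2}, columns (i,j) ∈ {(1,1), (1,2)} is det [[-8, -14], [0, 6]] = -48 ≠ 0, so this unfolding has rank ≥ 2; CP rank is at least every unfolding rank, so rank(T) ≥ 2. (This is only a lower bound: in general the CP rank may exceed every unfolding rank, so we still need to exhibit 2 rank-1 terms summing to T.)
Upper bound — finding two terms. Every mode-1 slice of T is a multiple of one matrix: T[i,:,:] = a[i]·M with a = (1, 1) and M = [[-8, 0], [-14, 6]] (rows indexed by j, columns by k). So it suffices to write M as a sum of two rank-1 matrices.
Splitting M by its rows (j = 1, 2), M = (1, 0)(-8, 0)ᵀ + (0, 1)(-14, 6)ᵀ.
Hence T = (1, 1) ⊗ (1, 0) ⊗ (-8, 0) + (1, 1) ⊗ (0, 1) ⊗ (-14, 6), so rank(T) ≤ 2.
These bounds meet, so rank(T) = 2.
Check entry T[1,2,1] = -14: (1)·(0)·(-8) + (1)·(1)·(-14) = -14.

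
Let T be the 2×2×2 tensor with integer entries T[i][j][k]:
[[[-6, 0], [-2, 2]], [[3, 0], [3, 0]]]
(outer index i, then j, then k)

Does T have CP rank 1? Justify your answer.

The mode-1 unfolding of T (rows indexed by i, columns by (j,k) = (0,0), (0,1), (1,0), (1,1)) is [[-6, 0, -2, 2], [3, 0, 3, 0]].
There the 2×2 minor on rows i ∈ {0, 1}, columns (j,k) ∈ {(0,0), (1,0)} is det [[-6, -2], [3, 3]] = -12 ≠ 0, so this unfolding has rank ≥ 2; CP rank is at least every unfolding rank, so rank(T) ≥ 2.
In particular rank(T) ≥ 2 > 1, so T is not rank-1.

No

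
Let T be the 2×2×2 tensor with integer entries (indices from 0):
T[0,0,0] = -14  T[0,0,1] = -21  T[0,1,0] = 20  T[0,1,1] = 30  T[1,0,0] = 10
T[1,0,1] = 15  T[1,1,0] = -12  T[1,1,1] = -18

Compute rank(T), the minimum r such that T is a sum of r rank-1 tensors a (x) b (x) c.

2

Lower bound: the mode-2 unfolding of T (rows indexed by j, columns by (i,k) = (0,0), (0,1), (1,0), (1,1)) is [[-14, -21, 10, 15], [20, 30, -12, -18]].
There the 2×2 minor on rows j ∈ {0, 1}, columns (i,k) ∈ {(0,0), (1,0)} is det [[-14, 10], [20, -12]] = -32 ≠ 0, so this unfolding has rank ≥ 2; CP rank is at least every unfolding rank, so rank(T) ≥ 2. (Flattening ranks never certify an upper bound on CP rank; for that we must actually write T with 2 rank-1 terms.)
Upper bound — finding two terms. Every mode-3 slice of T is a multiple of one matrix: T[:,:,k] = c[k]·M with c = [2, 3] and M = [[-7, 10], [5, -6]] (rows indexed by i, columns by j). So it suffices to write M as a sum of two rank-1 matrices.
Splitting M by its rows (i = 0, 1), M = [1, 0][-7, 10]ᵀ + [0, 1][5, -6]ᵀ.
Hence T = [1, 0] (x) [-7, 10] (x) [2, 3] + [0, 1] (x) [5, -6] (x) [2, 3], so rank(T) ≤ 2.
These bounds meet, so rank(T) = 2.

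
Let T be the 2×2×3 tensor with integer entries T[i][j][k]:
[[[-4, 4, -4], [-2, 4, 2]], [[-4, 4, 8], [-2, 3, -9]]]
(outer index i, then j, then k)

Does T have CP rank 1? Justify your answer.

No

The mode-3 unfolding of T (rows indexed by k, columns by (i,j) = (0,0), (0,1), (1,0), (1,1)) is [[-4, -2, -4, -2], [4, 4, 4, 3], [-4, 2, 8, -9]].
There the 3×3 minor on rows k ∈ {0, 1, 2}, columns (i,j) ∈ {(0,0), (0,1), (1,0)} is det [[-4, -2, -4], [4, 4, 4], [-4, 2, 8]] = -96 ≠ 0, so this unfolding has rank ≥ 3; CP rank is at least every unfolding rank, so rank(T) ≥ 3.
In particular rank(T) ≥ 3 > 1, so T is not rank-1.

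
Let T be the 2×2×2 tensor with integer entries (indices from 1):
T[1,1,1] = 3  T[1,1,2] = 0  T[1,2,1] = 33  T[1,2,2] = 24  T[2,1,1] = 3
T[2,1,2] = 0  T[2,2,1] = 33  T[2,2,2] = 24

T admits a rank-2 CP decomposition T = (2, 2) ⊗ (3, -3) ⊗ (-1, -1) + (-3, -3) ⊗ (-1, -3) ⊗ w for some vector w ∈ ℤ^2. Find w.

Subtract the known terms from T to get the rank-1 residual R = (-3, -3) ⊗ (-1, -3) ⊗ w, so R[i,j,k] = a[i]·b[j]·w[k]. Pick indices with nonzero a[1]·b[1] = (-3)·(-1) = 3. Only the fibre through (1,1,·) is needed: R[1,1,:] = T[1,1,:] − Σₗ aₗ[1]bₗ[1]cₗ = [3, 0] − (2)·(3)·(-1, -1) = [9, 6]. Then w[k] = R[1,1,k] / 3 for each k, giving w = [9, 6] / 3 = (3, 2).

w = (3, 2)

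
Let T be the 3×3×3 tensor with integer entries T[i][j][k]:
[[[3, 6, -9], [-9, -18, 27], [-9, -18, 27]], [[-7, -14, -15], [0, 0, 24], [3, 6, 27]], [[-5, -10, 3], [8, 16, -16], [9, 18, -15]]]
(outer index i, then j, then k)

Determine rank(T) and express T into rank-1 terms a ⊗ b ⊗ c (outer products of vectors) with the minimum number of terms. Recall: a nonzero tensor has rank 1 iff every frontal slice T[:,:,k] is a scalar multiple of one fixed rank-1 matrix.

Lower bound: in the mode-3 unfolding of T (rows indexed by k, columns by (i,j)) the 2×2 minor on rows k ∈ {0, 2}, columns (i,j) ∈ {(0,0), (1,0)} is det [[3, -7], [-9, -15]] = -108 ≠ 0, so that unfolding has rank ≥ 2 and hence rank(T) ≥ 2 (CP rank is at least every unfolding rank, though it can be larger).
Upper bound: with S_k = T[:,:,k], the two rank-1 terms a₁b₁ᵀ, a₂b₂ᵀ are the rank-1 members of the pencil x·S₀ + y·S₂.
The 2×2 minor of x·S₀ + y·S₂ on rows {0,1}, columns {0,1} is −63·x² + 126·xy + 189·y² = (-63)·(x − 3·y)(x + y), vanishing at (x:y) = (3:1) and (1:-1).
M₁ = 3·S₀ + S₂ = [[0, 0, 0], [-36, 24, 36], [-12, 8, 12]] = (-4)·[0, 3, 1][3, -2, -3]ᵀ and M₂ = S₀ − S₂ = [[12, -36, -36], [8, -24, -24], [-8, 24, 24]] = 4·[3, 2, -2][1, -3, -3]ᵀ, so take a₁ = [0, 3, 1], b₁ = [3, -2, -3], a₂ = [3, 2, -2], b₂ = [1, -3, -3].
Each slice is an integer combination of E₁ = a₁b₁ᵀ and E₂ = a₂b₂ᵀ: S₀ = −E₁ + E₂, S₁ = −2·E₁ + 2·E₂, S₂ = −E₁ − 3·E₂; reading off coefficients, c₁ = [-1, -2, -1] and c₂ = [1, 2, -3].
Hence T = [0, 3, 1] ⊗ [3, -2, -3] ⊗ [-1, -2, -1] + [3, 2, -2] ⊗ [1, -3, -3] ⊗ [1, 2, -3], so rank(T) ≤ 2.
These bounds meet, so rank(T) = 2.

rank(T) = 2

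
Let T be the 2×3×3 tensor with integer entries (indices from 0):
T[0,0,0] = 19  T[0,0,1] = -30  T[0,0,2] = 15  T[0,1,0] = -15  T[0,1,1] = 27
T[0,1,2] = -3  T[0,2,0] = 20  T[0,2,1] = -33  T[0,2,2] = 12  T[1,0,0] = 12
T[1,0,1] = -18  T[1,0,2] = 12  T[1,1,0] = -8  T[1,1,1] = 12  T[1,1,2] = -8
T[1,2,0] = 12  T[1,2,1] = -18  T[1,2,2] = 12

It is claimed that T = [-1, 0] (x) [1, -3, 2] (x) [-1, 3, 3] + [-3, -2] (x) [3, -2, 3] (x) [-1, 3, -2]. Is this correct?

Reconstruct entry (0,0,0) from the claimed factors: Σₗ aₗ[0]bₗ[0]cₗ[0] = (-1)·(1)·(-1) + (-3)·(3)·(-1) = 10, but T[0,0,0] = 19. The claim is false.

No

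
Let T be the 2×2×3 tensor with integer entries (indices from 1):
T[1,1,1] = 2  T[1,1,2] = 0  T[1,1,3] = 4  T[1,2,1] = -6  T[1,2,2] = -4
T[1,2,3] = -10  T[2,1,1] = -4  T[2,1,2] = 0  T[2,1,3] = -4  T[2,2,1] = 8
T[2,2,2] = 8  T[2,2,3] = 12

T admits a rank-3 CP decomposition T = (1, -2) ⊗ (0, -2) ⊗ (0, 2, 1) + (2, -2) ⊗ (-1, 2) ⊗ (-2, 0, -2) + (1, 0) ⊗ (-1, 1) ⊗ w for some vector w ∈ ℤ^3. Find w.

w = (2, 0, 0)

Subtract the known terms from T to get the rank-1 residual R = (1, 0) ⊗ (-1, 1) ⊗ w, so R[i,j,k] = a[i]·b[j]·w[k]. Pick indices with nonzero a[1]·b[1] = (1)·(-1) = -1. Only the fibre through (1,1,·) is needed: R[1,1,:] = T[1,1,:] − Σₗ aₗ[1]bₗ[1]cₗ = [2, 0, 4] − (1)·(0)·(0, 2, 1) − (2)·(-1)·(-2, 0, -2) = [-2, 0, 0]. Then w[k] = R[1,1,k] / -1 for each k, giving w = [-2, 0, 0] / -1 = (2, 0, 0).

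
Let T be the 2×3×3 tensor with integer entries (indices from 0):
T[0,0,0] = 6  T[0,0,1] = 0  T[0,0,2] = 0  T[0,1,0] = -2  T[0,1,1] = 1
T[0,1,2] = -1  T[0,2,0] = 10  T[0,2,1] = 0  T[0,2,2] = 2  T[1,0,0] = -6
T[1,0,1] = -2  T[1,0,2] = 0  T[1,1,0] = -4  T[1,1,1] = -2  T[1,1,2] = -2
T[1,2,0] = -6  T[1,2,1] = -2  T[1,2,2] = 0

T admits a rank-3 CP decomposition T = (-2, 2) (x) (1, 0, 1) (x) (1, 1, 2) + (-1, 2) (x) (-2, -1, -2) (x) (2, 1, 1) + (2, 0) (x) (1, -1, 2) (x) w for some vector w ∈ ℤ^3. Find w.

Subtract the known terms from T to get the rank-1 residual R = (2, 0) (x) (1, -1, 2) (x) w, so R[i,j,k] = a[i]·b[j]·w[k]. Pick indices with nonzero a[0]·b[0] = (2)·(1) = 2. Only the fibre through (0,0,·) is needed: R[0,0,:] = T[0,0,:] − Σₗ aₗ[0]bₗ[0]cₗ = [6, 0, 0] − (-2)·(1)·(1, 1, 2) − (-1)·(-2)·(2, 1, 1) = [4, 0, 2]. Then w[k] = R[0,0,k] / 2 for each k, giving w = [4, 0, 2] / 2 = (2, 0, 1).

w = (2, 0, 1)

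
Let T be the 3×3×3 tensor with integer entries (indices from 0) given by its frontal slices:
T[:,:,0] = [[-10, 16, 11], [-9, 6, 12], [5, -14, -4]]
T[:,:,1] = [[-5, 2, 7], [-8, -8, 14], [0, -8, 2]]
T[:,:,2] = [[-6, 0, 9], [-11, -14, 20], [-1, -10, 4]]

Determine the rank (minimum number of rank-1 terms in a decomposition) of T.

Lower bound: in the mode-1 unfolding of T (rows indexed by i, columns by (j,k)) the 2×2 minor on rows i ∈ {0, 1}, columns (j,k) ∈ {(0,0), (0,1)} is det [[-10, -5], [-9, -8]] = 35 ≠ 0, so that unfolding has rank ≥ 2 and hence rank(T) ≥ 2 (CP rank is at least every unfolding rank, though it can be larger).
Upper bound: with S_k = T[:,:,k], the two rank-1 terms a₁b₁ᵀ, a₂b₂ᵀ are the rank-1 members of the pencil x·S₀ + y·S₁.
The 2×2 minor of x·S₀ + y·S₁ on rows {0,1}, columns {0,1} is 84·x² + 196·xy + 56·y² = 28·(x + 2·y)(3·x + y), vanishing at (x:y) = (2:-1) and (1:-3).
M₁ = 2·S₀ − S₁ = [[-15, 30, 15], [-10, 20, 10], [10, -20, -10]] = (-5)·[3, 2, -2][1, -2, -1]ᵀ and M₂ = S₀ − 3·S₁ = [[5, 10, -10], [15, 30, -30], [5, 10, -10]] = 5·[1, 3, 1][1, 2, -2]ᵀ, so take a₁ = [3, 2, -2], b₁ = [1, -2, -1], a₂ = [1, 3, 1], b₂ = [1, 2, -2].
Each slice is an integer combination of E₁ = a₁b₁ᵀ and E₂ = a₂b₂ᵀ: S₀ = −3·E₁ − E₂, S₁ = −E₁ − 2·E₂, S₂ = −E₁ − 3·E₂; reading off coefficients, c₁ = [-3, -1, -1] and c₂ = [-1, -2, -3].
Hence T = [3, 2, -2] ∘ [1, -2, -1] ∘ [-3, -1, -1] + [1, 3, 1] ∘ [1, 2, -2] ∘ [-1, -2, -3], so rank(T) ≤ 2.
These bounds meet, so rank(T) = 2.

2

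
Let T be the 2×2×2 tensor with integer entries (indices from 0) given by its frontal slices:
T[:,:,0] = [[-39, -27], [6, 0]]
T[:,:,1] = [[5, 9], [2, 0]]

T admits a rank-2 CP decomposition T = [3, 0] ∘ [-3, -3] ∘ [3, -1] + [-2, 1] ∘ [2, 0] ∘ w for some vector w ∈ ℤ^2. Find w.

w = [3, 1]

Subtract the known terms from T to get the rank-1 residual R = [-2, 1] ∘ [2, 0] ∘ w, so R[i,j,k] = a[i]·b[j]·w[k]. Pick indices with nonzero a[0]·b[0] = (-2)·(2) = -4. Only the fibre through (0,0,·) is needed: R[0,0,:] = T[0,0,:] − Σₗ aₗ[0]bₗ[0]cₗ = [-39, 5] − (3)·(-3)·[3, -1] = [-12, -4]. Then w[k] = R[0,0,k] / -4 for each k, giving w = [-12, -4] / -4 = [3, 1].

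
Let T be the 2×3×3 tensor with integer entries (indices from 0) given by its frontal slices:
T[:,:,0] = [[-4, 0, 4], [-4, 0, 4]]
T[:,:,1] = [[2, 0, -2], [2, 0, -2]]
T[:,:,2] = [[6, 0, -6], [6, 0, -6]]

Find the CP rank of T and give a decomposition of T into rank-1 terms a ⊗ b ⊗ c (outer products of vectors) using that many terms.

rank(T) = 1

Lower bound: T ≠ 0 (e.g. T[0,0,0] = -4), so rank(T) ≥ 1.
Upper bound: the mode-1 fibre T[:,0,0] = [-4, -4] gives a = [1, 1] (primitive direction); the mode-2 fibre T[0,:,0] = [-4, 0, 4] gives b = [1, 0, -1]; then c[k] = T[0,0,k] / (a[0]·b[0]) = [-4, 2, 6] / 1 = [-4, 2, 6].
Expanding [1, 1] ⊗ [1, 0, -1] ⊗ [-4, 2, 6] reproduces all 18 entries of T, so T = [1, 1] ⊗ [1, 0, -1] ⊗ [-4, 2, 6] and rank(T) ≤ 1.
These bounds meet, so rank(T) = 1.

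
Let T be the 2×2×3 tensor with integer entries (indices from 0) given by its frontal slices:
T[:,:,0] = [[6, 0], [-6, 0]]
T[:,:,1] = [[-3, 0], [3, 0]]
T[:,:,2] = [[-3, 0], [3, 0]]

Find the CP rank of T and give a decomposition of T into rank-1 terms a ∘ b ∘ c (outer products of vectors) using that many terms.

rank(T) = 1

Lower bound: T ≠ 0 (e.g. T[0,0,0] = 6), so rank(T) ≥ 1.
Upper bound: the mode-1 fibre T[:,0,0] = [6, -6] gives a = (1, -1) (primitive direction); the mode-2 fibre T[0,:,0] = [6, 0] gives b = (1, 0); then c[k] = T[0,0,k] / (a[0]·b[0]) = [6, -3, -3] / 1 = (6, -3, -3).
Expanding (1, -1) ∘ (1, 0) ∘ (6, -3, -3) reproduces all 12 entries of T, so T = (1, -1) ∘ (1, 0) ∘ (6, -3, -3) and rank(T) ≤ 1.
These bounds meet, so rank(T) = 1.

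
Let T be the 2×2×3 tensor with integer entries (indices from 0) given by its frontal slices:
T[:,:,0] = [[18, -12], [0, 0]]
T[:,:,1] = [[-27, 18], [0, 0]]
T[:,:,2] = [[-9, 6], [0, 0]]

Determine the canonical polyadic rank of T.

Lower bound: T ≠ 0 (e.g. T[0,0,0] = 18), so rank(T) ≥ 1.
Upper bound: the mode-1 fibre T[:,0,0] = [18, 0] gives a = [1, 0] (primitive direction); the mode-2 fibre T[0,:,0] = [18, -12] gives b = [3, -2]; then c[k] = T[0,0,k] / (a[0]·b[0]) = [18, -27, -9] / 3 = [6, -9, -3].
Expanding [1, 0] ⊗ [3, -2] ⊗ [6, -9, -3] reproduces all 12 entries of T, so T = [1, 0] ⊗ [3, -2] ⊗ [6, -9, -3] and rank(T) ≤ 1.
These bounds meet, so rank(T) = 1.

1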